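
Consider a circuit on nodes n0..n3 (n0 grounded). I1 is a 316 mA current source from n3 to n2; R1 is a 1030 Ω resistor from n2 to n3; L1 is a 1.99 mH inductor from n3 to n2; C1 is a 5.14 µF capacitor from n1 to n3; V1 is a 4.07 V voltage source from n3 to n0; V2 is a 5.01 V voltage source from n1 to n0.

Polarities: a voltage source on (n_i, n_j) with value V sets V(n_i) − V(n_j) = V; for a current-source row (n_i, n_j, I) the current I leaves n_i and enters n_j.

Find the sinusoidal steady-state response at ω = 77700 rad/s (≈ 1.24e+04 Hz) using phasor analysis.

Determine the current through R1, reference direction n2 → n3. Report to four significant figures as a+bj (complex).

0.006964+0.04639j A

MNA unknowns: 3 node voltages V₁..V_3 plus 2 source currents (V1, V2)
I1: z[3]−=0.316, z[2]+=0.316
R1: Y=0.0009709+0.000j on G[2,3]
L1: Y=0.000-0.006467j on G[3,2]
C1: Y=0.000+0.3994j on G[1,3]
V1: row V3−V0=4.07, i_V1 at 3,0
V2: row V1−V0=5.01, i_V2 at 1,0
solve → V1=5.010+0.000j, V2=11.24+47.78j, V3=4.070+0.000j
aux → i_V1=0.000+0.3754j, i_V2=0.000-0.3754j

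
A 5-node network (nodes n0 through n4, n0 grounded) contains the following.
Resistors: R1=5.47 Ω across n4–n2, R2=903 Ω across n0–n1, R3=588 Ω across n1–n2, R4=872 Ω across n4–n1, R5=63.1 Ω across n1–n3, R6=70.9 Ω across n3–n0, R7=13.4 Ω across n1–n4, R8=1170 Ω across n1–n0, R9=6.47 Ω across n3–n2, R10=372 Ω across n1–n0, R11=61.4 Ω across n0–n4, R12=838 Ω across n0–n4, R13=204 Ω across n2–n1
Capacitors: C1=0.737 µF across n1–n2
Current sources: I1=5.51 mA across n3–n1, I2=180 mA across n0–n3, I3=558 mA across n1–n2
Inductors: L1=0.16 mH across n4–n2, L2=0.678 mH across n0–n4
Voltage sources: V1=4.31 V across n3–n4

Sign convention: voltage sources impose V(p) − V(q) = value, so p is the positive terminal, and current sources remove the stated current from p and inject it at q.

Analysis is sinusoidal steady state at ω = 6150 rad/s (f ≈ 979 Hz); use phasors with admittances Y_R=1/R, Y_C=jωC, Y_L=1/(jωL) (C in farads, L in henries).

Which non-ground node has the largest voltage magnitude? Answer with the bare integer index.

Apply KCL at each of the 4 non-ground nodes and solve the resulting linear system.
Node n1: branches {R2, R3, R4, C1, I1, R5, R7, R8, R10, R13, I3} → V_1 = -4.629+0.8407j
Node n2: branches {R1, R3, C1, R9, L1, R13, I3} → V_2 = 0.4684+1.625j
Node n3: branches {I1, R5, I2, R6, R9, V1} → V_3 = 4.402+0.5747j
Node n4: branches {R1, R4, R7, L1, R11, R12, L2, V1} → V_4 = 0.09199+0.5747j
Source currents: i(V1)=-0.6387+0.1584j

1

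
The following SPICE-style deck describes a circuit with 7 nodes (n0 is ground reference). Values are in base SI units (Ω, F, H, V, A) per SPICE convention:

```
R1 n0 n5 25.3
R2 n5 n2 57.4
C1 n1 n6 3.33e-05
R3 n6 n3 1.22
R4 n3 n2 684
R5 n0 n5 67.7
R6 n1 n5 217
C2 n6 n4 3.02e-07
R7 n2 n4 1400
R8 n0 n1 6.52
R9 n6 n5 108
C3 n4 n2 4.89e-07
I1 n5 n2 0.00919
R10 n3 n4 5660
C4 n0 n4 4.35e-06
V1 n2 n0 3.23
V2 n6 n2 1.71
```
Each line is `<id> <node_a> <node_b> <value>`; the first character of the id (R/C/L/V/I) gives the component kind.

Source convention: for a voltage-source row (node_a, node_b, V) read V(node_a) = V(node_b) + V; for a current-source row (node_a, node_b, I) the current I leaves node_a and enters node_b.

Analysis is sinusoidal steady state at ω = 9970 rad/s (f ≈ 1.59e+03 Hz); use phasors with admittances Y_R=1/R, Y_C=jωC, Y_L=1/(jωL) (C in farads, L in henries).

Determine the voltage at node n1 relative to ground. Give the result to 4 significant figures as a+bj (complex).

Element admittances at ω=9970 rad/s:
  Y(R1) = 0.03953+0.000j S between n0,n5
  Y(R2) = 0.01742+0.000j S between n5,n2
  Y(C1) = 0.000+0.3320j S between n1,n6
  Y(R3) = 0.8197+0.000j S between n6,n3
  Y(R4) = 0.001462+0.000j S between n3,n2
  Y(R5) = 0.01477+0.000j S between n0,n5
  Y(R6) = 0.004608+0.000j S between n1,n5
  Y(C2) = 0.000+0.003011j S between n6,n4
  Y(R7) = 0.0007143+0.000j S between n2,n4
  Y(R8) = 0.1534+0.000j S between n0,n1
  Y(R9) = 0.009259+0.000j S between n6,n5
  Y(C3) = 0.000+0.004875j S between n4,n2
  I1: injects 0.00919 A into n2 (from n5)
  Y(R10) = 0.0001767+0.000j S between n3,n4
  Y(C4) = 0.000+0.04337j S between n0,n4
  V1: constraint V(n2)−V(n0) = 3.23
  V2: constraint V(n6)−V(n2) = 1.71
Assemble and solve the 8×8 MNA system:
  V(n1)=4.036+1.903j  V(n2)=3.230+0.000j  V(n3)=4.936-1.111e-05j  V(n4)=0.5983-0.05163j  V(n5)=1.302+0.1024j  V(n6)=4.940+0.000j
  i(V1)=-0.6920-0.3233j  i(V2)=-0.6684-0.3122j

4.036+1.903j V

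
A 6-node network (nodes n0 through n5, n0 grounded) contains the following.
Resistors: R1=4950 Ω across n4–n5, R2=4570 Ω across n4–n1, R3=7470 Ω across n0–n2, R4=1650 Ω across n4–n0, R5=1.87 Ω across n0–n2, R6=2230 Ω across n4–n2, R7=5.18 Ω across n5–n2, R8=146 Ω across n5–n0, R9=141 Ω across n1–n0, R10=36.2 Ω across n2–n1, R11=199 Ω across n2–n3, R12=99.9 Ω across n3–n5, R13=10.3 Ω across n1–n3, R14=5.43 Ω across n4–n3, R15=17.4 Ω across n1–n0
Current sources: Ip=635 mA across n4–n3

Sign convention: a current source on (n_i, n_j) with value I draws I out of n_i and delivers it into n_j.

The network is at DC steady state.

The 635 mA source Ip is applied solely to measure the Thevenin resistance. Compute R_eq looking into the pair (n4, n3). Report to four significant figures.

R_eq = 5.388 Ω

MNA unknowns: 5 node voltages V₁..V_5
R1: Y=0.0002020 on G[4,5]
R2: Y=0.0002188 on G[4,1]
R3: Y=0.0001339 on G[0,2]
R4: Y=0.0006061 on G[4,0]
R5: Y=0.5348 on G[0,2]
R6: Y=0.0004484 on G[4,2]
R7: Y=0.1931 on G[5,2]
R8: Y=0.006849 on G[5,0]
R9: Y=0.007092 on G[1,0]
R10: Y=0.02762 on G[2,1]
R11: Y=0.005025 on G[2,3]
R12: Y=0.01001 on G[3,5]
R13: Y=0.09709 on G[1,3]
R14: Y=0.1842 on G[4,3]
R15: Y=0.05747 on G[1,0]
Ip: z[4]−=0.635, z[3]+=0.635
solve → V1=0.03360, V2=-0.0002628, V3=0.07320, V4=-3.348, V5=2.706e-05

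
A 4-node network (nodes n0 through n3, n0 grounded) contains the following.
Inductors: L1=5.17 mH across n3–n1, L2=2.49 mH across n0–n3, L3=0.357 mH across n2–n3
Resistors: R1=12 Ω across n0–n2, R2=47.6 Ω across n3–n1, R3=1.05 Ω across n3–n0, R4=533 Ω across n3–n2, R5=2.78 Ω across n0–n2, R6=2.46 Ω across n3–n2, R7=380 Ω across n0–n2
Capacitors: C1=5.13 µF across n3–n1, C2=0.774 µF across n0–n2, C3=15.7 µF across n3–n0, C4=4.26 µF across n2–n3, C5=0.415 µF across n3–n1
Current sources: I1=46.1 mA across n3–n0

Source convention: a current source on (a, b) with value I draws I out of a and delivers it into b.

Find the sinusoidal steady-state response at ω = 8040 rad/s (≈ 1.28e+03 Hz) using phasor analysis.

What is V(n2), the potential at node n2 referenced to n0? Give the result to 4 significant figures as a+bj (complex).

Element admittances at ω=8040 rad/s:
  Y(L1) = 0.000-0.02406j S between n3,n1
  Y(R1) = 0.08333+0.000j S between n0,n2
  Y(R2) = 0.02101+0.000j S between n3,n1
  Y(R3) = 0.9524+0.000j S between n3,n0
  Y(R4) = 0.001876+0.000j S between n3,n2
  Y(C1) = 0.000+0.04125j S between n3,n1
  Y(R5) = 0.3597+0.000j S between n0,n2
  Y(L2) = 0.000-0.04995j S between n0,n3
  Y(L3) = 0.000-0.3484j S between n2,n3
  Y(R6) = 0.4065+0.000j S between n3,n2
  Y(C2) = 0.000+0.006223j S between n0,n2
  Y(C3) = 0.000+0.1262j S between n3,n0
  Y(C4) = 0.000+0.03425j S between n2,n3
  Y(C5) = 0.000+0.003337j S between n3,n1
  Y(R7) = 0.002632+0.000j S between n0,n2
  I1: injects 0.0461 A into n0 (from n3)
Assemble and solve the 3×3 MNA system:
  V(n1)=-0.03860+8.277e-05j  V(n2)=-0.02085+0.006720j  V(n3)=-0.03860+8.277e-05j

-0.02085+0.006720j V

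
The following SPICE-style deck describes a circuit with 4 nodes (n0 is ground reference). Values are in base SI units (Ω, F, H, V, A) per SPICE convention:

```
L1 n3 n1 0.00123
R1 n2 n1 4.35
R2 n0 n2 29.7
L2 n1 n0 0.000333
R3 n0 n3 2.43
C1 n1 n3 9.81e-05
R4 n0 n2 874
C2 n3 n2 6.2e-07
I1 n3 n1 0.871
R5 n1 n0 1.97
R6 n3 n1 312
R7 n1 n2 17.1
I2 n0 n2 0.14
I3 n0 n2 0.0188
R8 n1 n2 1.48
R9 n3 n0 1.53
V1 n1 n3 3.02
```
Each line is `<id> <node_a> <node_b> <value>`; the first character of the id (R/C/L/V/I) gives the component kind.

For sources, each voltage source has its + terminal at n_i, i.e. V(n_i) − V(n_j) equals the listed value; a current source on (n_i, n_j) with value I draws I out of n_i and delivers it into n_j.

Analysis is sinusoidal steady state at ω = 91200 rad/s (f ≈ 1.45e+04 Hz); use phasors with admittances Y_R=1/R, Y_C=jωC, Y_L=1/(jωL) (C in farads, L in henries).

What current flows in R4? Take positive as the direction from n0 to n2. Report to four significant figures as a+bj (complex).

-0.002486+0.0001489j A

Apply KCL at each of the 3 non-ground nodes and solve the resulting linear system.
Node n1: branches {L1, R1, L2, C1, I1, R5, R6, R7, R8, V1} → V_1 = 2.097+0.04679j
Node n2: branches {R1, R2, R4, C2, R7, I2, I3, R8} → V_2 = 2.173-0.1301j
Node n3: branches {L1, R3, C1, C2, I1, R6, R9, V1} → V_3 = -0.9228+0.04679j
Source currents: i(V1)=-0.1316-27.12j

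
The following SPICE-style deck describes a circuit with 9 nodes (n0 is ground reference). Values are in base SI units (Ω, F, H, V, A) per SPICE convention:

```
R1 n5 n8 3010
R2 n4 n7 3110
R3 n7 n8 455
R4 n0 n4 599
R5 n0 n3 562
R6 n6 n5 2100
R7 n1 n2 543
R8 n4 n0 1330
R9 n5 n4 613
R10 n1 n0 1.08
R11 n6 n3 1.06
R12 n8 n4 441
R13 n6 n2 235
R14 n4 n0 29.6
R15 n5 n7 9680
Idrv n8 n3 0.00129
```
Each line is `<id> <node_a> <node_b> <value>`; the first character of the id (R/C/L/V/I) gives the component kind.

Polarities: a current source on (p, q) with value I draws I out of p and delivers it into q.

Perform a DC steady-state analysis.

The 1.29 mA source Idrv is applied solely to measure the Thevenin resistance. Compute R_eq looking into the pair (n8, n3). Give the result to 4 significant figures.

Apply KCL at each of the 8 non-ground nodes and solve the resulting linear system.
Node n1: branches {R7, R10} → V_1 = 0.0004994
Node n2: branches {R7, R13} → V_2 = 0.2516
Node n3: branches {R5, R11, Idrv} → V_3 = 0.3609
Node n4: branches {R2, R4, R8, R9, R12, R14} → V_4 = -0.03051
Node n5: branches {R1, R6, R9, R15} → V_5 = -0.02918
Node n6: branches {R6, R11, R13} → V_6 = 0.3602
Node n7: branches {R2, R3, R15} → V_7 = -0.3960
Node n8: branches {R1, R3, R12, Idrv} → V_8 = -0.4667

R_eq = 641.6 Ω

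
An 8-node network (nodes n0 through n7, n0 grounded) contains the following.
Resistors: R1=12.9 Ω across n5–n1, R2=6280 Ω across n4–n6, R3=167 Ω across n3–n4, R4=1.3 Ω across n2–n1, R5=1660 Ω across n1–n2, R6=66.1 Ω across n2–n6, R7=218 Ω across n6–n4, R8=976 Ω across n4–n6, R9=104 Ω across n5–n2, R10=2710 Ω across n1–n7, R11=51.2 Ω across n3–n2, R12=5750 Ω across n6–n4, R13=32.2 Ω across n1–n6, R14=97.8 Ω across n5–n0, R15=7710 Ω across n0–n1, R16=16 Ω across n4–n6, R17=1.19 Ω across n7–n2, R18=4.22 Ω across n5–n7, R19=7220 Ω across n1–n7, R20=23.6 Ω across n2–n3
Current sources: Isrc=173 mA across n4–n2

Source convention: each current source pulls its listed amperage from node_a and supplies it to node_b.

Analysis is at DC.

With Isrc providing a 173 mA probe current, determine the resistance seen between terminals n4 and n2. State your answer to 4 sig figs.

Element admittances at DC:
  Y(R1) = 0.07752 S between n5,n1
  Y(R2) = 0.0001592 S between n4,n6
  Y(R3) = 0.005988 S between n3,n4
  Y(R4) = 0.7692 S between n2,n1
  Y(R5) = 0.0006024 S between n1,n2
  Y(R6) = 0.01513 S between n2,n6
  Y(R7) = 0.004587 S between n6,n4
  Y(R8) = 0.001025 S between n4,n6
  Y(R9) = 0.009615 S between n5,n2
  Y(R10) = 0.0003690 S between n1,n7
  Y(R11) = 0.01953 S between n3,n2
  Y(R12) = 0.0001739 S between n6,n4
  Y(R13) = 0.03106 S between n1,n6
  Y(R14) = 0.01022 S between n5,n0
  Y(R15) = 0.0001297 S between n0,n1
  Y(R16) = 0.06250 S between n4,n6
  Y(R17) = 0.8403 S between n7,n2
  Y(R18) = 0.2370 S between n5,n7
  Y(R19) = 0.0001385 S between n1,n7
  Y(R20) = 0.04237 S between n2,n3
  Isrc: injects 0.173 A into n2 (from n4)
Assemble and solve the 7×7 MNA system:
  V(n1)=-0.08173  V(n2)=0.03415  V(n3)=-0.4335  V(n4)=-5.268  V(n5)=0.001037  V(n6)=-3.163  V(n7)=0.02681

R_eq = 30.65 Ω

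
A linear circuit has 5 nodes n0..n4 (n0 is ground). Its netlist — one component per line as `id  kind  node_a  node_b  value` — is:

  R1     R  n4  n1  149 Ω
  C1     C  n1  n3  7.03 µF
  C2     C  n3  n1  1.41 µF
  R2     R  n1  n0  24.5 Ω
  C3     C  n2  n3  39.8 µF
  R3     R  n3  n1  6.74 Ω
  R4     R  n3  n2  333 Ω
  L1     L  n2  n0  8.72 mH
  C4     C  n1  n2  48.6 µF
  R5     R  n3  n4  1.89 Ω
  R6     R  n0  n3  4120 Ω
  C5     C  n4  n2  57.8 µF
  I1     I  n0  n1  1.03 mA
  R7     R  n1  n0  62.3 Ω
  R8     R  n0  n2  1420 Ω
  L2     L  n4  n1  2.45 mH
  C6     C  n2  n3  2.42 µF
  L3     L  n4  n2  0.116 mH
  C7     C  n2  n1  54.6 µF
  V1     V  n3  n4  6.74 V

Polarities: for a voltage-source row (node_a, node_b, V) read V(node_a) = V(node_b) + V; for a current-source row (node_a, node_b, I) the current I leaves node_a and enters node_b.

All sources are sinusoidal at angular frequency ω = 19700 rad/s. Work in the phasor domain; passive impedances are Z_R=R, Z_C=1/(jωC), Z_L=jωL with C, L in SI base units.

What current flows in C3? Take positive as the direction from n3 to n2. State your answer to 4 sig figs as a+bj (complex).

MNA unknowns: 4 node voltages V₁..V_4 plus 1 source current (V1)
R1: Y=0.006711+0.000j on G[4,1]
C1: Y=0.000+0.1385j on G[1,3]
C2: Y=0.000+0.02778j on G[3,1]
R2: Y=0.04082+0.000j on G[1,0]
C3: Y=0.000+0.7841j on G[2,3]
R3: Y=0.1484+0.000j on G[3,1]
R4: Y=0.003003+0.000j on G[3,2]
L1: Y=0.000-0.005821j on G[2,0]
C4: Y=0.000+0.9574j on G[1,2]
R5: Y=0.5291+0.000j on G[3,4]
R6: Y=0.0002427+0.000j on G[0,3]
C5: Y=0.000+1.139j on G[4,2]
I1: z[0]−=0.00103, z[1]+=0.00103
R7: Y=0.01605+0.000j on G[1,0]
R8: Y=0.0007042+0.000j on G[0,2]
L2: Y=0.000-0.02072j on G[4,1]
C6: Y=0.000+0.04767j on G[2,3]
L3: Y=0.000-0.4376j on G[4,2]
C7: Y=0.000+1.076j on G[2,1]
V1: row V3−V4=6.74, i_V1 at 3,4
solve → V1=-0.0003730-0.03042j, V2=-0.2711+0.1111j, V3=2.453+0.3038j, V4=-4.287+0.3038j
aux → i_V1=-3.723-2.724j

-0.1511+2.136j A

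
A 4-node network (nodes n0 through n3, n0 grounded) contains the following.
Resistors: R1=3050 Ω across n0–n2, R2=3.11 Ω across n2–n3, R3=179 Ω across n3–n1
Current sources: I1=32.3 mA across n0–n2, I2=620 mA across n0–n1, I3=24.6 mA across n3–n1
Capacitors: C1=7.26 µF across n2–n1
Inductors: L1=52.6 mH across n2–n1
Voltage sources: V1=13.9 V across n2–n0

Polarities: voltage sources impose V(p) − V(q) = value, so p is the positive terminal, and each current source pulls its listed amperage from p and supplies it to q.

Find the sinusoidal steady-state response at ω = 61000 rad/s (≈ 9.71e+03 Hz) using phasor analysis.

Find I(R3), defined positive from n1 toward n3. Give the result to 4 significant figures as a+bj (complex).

Apply KCL at each of the 3 non-ground nodes and solve the resulting linear system.
Node n1: branches {I2, I3, R3, C1, L1} → V_1 = 13.92-1.455j
Node n2: branches {R1, I1, R2, C1, L1, V1} → V_2 = 13.90+0.000j
Node n3: branches {R2, I3, R3} → V_3 = 13.83-0.02485j
Source currents: i(V1)=0.6477+0.000j

0.0005193-0.007992j A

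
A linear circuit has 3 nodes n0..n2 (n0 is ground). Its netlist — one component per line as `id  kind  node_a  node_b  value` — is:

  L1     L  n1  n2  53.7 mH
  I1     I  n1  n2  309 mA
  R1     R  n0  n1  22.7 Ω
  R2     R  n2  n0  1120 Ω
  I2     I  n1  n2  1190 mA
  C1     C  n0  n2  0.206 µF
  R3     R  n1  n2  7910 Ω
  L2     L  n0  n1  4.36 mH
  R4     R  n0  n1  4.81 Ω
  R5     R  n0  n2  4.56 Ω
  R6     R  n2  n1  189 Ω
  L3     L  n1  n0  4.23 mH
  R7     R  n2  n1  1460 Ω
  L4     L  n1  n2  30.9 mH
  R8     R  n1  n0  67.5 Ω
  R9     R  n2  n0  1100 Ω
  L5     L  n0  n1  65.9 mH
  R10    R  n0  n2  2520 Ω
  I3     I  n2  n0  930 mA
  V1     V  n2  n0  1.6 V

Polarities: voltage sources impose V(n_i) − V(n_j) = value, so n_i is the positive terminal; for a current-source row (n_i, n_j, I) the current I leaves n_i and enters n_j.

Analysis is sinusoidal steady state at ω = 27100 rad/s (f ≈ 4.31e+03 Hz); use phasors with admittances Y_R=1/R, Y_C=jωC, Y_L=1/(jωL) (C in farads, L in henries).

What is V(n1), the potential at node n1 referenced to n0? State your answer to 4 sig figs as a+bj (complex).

-5.429-0.4015j V

Apply KCL at each of the 2 non-ground nodes and solve the resulting linear system.
Node n1: branches {L1, I1, R1, I2, R3, L2, R4, R6, L3, R7, L4, R8, L5} → V_1 = -5.429-0.4015j
Node n2: branches {L1, I1, R2, I2, C1, R3, R5, R6, R7, L4, R9, R10, I3, V1} → V_2 = 1.600+0.000j
Source currents: i(V1)=0.1710+0.001841j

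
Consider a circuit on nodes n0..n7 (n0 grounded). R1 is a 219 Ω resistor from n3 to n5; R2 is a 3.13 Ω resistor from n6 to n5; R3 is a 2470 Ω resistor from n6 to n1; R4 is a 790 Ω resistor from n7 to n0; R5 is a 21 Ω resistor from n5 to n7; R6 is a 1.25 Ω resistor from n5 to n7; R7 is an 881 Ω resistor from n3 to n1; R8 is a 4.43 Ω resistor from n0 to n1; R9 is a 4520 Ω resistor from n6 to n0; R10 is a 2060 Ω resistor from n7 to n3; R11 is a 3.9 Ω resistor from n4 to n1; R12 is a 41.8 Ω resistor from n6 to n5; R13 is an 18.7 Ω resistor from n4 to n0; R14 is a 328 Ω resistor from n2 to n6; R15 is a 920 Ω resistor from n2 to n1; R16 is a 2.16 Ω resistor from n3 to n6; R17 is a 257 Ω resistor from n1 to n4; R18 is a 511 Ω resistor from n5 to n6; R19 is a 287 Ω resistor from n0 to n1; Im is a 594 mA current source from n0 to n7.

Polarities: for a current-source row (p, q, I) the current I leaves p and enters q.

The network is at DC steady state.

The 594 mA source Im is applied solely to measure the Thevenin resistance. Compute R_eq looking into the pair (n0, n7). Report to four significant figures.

R_eq = 264.5 Ω

MNA unknowns: 7 node voltages V₁..V_7
R1: Y=0.004566 on G[3,5]
R2: Y=0.3195 on G[6,5]
R3: Y=0.0004049 on G[6,1]
R4: Y=0.001266 on G[7,0]
R5: Y=0.04762 on G[5,7]
R6: Y=0.8000 on G[5,7]
R7: Y=0.001135 on G[3,1]
R8: Y=0.2257 on G[0,1]
R9: Y=0.0002212 on G[6,0]
R10: Y=0.0004854 on G[7,3]
R11: Y=0.2564 on G[4,1]
R12: Y=0.02392 on G[6,5]
R13: Y=0.05348 on G[4,0]
R14: Y=0.003049 on G[2,6]
R15: Y=0.001087 on G[2,1]
R16: Y=0.4630 on G[3,6]
R17: Y=0.003891 on G[1,4]
R18: Y=0.001957 on G[5,6]
R19: Y=0.003484 on G[0,1]
Im: z[0]−=0.594, z[7]+=0.594
solve → V1=1.318, V2=115.0, V3=155.2, V4=1.094, V5=156.7, V6=155.5, V7=157.1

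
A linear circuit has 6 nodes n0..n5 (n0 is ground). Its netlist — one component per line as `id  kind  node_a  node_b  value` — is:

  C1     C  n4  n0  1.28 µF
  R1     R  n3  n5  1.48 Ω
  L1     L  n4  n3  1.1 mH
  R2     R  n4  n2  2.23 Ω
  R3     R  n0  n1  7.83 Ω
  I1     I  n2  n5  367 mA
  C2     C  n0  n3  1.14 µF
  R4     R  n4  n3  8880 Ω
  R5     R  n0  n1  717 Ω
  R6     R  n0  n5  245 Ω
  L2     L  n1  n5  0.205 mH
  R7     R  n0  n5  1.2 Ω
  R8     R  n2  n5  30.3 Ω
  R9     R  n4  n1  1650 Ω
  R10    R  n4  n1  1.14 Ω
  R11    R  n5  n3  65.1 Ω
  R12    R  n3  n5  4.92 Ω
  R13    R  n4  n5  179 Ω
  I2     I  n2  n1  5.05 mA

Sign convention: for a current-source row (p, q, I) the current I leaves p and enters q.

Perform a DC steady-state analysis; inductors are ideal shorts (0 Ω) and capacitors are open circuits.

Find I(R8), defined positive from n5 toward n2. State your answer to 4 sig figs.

Apply KCL at each of the 5 non-ground nodes and solve the resulting linear system.
Node n1: branches {R3, R5, L2, R9, R10, I2} → V_1 = 0.000
Node n2: branches {R2, I1, R8, I2} → V_2 = -0.9513
Node n3: branches {R1, L1, C2, R4, R11, R12} → V_3 = -0.1916
Node n4: branches {C1, L1, R2, R4, R9, R10, R13} → V_4 = -0.1916
Node n5: branches {R1, I1, R6, L2, R7, R8, R11, R12, R13} → V_5 = 0.000
Source currents: i(L1)=-0.1714, i(L2)=-0.1632

0.03140 A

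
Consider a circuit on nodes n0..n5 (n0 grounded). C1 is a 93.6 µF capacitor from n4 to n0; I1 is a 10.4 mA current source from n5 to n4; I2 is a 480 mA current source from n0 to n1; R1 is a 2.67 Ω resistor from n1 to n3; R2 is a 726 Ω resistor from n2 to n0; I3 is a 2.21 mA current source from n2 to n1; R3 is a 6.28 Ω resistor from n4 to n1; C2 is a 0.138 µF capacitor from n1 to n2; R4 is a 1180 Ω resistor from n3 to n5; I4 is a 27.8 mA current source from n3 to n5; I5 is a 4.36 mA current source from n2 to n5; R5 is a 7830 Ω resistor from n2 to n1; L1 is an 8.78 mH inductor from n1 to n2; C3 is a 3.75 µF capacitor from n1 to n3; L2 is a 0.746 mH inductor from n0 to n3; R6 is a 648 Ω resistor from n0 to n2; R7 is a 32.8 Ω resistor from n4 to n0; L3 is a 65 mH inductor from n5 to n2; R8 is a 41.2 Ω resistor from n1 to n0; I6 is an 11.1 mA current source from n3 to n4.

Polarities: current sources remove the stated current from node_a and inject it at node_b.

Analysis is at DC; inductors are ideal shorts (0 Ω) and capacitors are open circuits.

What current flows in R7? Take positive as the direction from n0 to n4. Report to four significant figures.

Apply KCL at each of the 5 non-ground nodes and solve the resulting linear system.
Node n1: branches {I2, R1, I3, R3, C2, R5, L1, C3, R8} → V_1 = 1.204
Node n2: branches {R2, I3, C2, I5, R5, L1, R6, L3} → V_2 = 1.204
Node n3: branches {R1, R4, I4, C3, L2, I6} → V_3 = 0.000
Node n4: branches {C1, I1, R3, R7, I6} → V_4 = 1.124
Node n5: branches {I1, R4, I4, I5, L3} → V_5 = 1.204
Source currents: i(L1)=-0.01065, i(L2)=-0.4130, i(L3)=0.02074

-0.03426 A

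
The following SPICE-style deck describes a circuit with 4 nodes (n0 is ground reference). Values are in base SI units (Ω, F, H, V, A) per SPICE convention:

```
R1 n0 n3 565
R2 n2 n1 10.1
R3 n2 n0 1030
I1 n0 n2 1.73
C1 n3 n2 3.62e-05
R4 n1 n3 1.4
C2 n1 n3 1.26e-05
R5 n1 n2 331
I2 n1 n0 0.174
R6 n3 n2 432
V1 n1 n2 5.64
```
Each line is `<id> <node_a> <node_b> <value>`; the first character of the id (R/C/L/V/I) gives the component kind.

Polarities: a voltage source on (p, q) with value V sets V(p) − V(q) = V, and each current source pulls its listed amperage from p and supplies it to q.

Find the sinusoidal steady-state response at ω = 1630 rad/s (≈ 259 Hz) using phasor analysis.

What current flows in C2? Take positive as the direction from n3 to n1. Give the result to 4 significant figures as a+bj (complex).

Apply KCL at each of the 3 non-ground nodes and solve the resulting linear system.
Node n1: branches {R2, R4, C2, R5, I2, V1} → V_1 = 570.7+0.1952j
Node n2: branches {R2, R3, I1, C1, R5, R6, V1} → V_2 = 565.0+0.1952j
Node n3: branches {R1, C1, R4, C2, R6} → V_3 = 569.2-0.1071j
Source currents: i(V1)=-1.784-0.2459j

0.006209-0.02994j A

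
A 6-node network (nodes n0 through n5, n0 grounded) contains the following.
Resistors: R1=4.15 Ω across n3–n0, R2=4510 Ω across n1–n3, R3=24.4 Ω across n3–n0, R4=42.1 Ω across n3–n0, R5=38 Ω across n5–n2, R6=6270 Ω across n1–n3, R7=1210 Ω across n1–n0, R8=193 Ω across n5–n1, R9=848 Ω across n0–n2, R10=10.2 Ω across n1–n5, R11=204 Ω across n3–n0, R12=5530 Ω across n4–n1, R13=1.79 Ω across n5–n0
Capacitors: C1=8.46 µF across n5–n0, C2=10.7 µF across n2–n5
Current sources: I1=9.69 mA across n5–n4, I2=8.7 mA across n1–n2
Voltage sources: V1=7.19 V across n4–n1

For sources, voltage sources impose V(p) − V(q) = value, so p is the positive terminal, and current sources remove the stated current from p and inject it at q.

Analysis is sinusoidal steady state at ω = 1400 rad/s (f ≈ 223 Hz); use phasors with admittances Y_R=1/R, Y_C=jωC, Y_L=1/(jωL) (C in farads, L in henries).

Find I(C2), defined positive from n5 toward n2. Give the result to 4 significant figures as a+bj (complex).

-0.001992-0.003655j A

MNA unknowns: 5 node voltages V₁..V_5 plus 1 source current (V1)
R1: Y=0.2410+0.000j on G[3,0]
R2: Y=0.0002217+0.000j on G[1,3]
R3: Y=0.04098+0.000j on G[3,0]
R4: Y=0.02375+0.000j on G[3,0]
C1: Y=0.000+0.01184j on G[5,0]
R5: Y=0.02632+0.000j on G[5,2]
R6: Y=0.0001595+0.000j on G[1,3]
R7: Y=0.0008264+0.000j on G[1,0]
R8: Y=0.005181+0.000j on G[5,1]
R9: Y=0.001179+0.000j on G[0,2]
I1: z[5]−=0.00969, z[4]+=0.00969
R10: Y=0.09804+0.000j on G[1,5]
R11: Y=0.004902+0.000j on G[3,0]
I2: z[1]−=0.0087, z[2]+=0.0087
R12: Y=0.0001808+0.000j on G[4,1]
C2: Y=0.000+0.01498j on G[2,5]
R13: Y=0.5587+0.000j on G[5,0]
V1: row V4−V1=7.19, i_V1 at 4,1
solve → V1=0.008959+0.0002872j, V2=0.2435-0.1327j, V3=1.098e-05+3.521e-07j, V4=7.199+0.0002872j, V5=-0.0005271+0.0002906j
aux → i_V1=0.008390+0.000j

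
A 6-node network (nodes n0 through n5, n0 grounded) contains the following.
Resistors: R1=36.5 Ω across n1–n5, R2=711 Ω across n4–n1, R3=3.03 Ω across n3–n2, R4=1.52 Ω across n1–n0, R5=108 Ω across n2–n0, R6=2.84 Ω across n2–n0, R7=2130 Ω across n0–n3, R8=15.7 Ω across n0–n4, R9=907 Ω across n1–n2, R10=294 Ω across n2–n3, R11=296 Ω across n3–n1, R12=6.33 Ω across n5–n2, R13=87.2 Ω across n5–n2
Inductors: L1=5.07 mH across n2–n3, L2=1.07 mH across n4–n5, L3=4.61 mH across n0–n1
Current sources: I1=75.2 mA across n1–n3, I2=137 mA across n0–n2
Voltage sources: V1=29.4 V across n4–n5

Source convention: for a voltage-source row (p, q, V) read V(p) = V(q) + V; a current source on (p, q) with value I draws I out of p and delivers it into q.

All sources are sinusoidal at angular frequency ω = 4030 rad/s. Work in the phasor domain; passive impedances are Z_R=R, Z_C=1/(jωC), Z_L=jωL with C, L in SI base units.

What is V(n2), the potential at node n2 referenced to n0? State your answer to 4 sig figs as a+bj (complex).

MNA unknowns: 5 node voltages V₁..V_5 plus 1 source current (V1)
R1: Y=0.02740+0.000j on G[1,5]
L1: Y=0.000-0.04894j on G[2,3]
R2: Y=0.001406+0.000j on G[4,1]
R3: Y=0.3300+0.000j on G[3,2]
R4: Y=0.6579+0.000j on G[1,0]
R5: Y=0.009259+0.000j on G[2,0]
R6: Y=0.3521+0.000j on G[2,0]
R7: Y=0.0004695+0.000j on G[0,3]
I1: z[1]−=0.0752, z[3]+=0.0752
R8: Y=0.06369+0.000j on G[0,4]
R9: Y=0.001103+0.000j on G[1,2]
L2: Y=0.000-0.2319j on G[4,5]
R10: Y=0.003401+0.000j on G[2,3]
I2: z[0]−=0.137, z[2]+=0.137
R11: Y=0.003378+0.000j on G[3,1]
R12: Y=0.1580+0.000j on G[5,2]
R13: Y=0.01147+0.000j on G[5,2]
L3: Y=0.000-0.05383j on G[0,1]
V1: row V4−V5=29.4, i_V1 at 4,5
solve → V1=-0.4330-0.03378j, V2=-2.433-0.002145j, V3=-2.192+0.03256j, V4=20.47-0.005102j, V5=-8.928-0.005102j
aux → i_V1=-1.333+6.818j

-2.433-0.002145j V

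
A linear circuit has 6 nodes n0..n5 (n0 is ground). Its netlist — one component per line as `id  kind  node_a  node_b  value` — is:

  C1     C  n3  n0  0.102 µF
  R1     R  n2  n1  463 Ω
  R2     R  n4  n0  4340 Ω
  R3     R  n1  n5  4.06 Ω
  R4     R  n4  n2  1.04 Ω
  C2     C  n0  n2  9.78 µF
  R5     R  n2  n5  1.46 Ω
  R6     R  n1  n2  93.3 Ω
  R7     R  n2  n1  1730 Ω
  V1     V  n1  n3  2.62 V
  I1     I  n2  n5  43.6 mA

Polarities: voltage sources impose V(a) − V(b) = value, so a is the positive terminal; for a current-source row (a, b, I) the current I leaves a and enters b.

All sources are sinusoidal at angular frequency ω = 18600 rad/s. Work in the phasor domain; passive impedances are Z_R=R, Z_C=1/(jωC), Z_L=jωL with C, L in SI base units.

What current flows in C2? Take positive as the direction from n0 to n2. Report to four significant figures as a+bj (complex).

Apply KCL at each of the 5 non-ground nodes and solve the resulting linear system.
Node n1: branches {R1, R3, R6, R7, V1} → V_1 = 0.08592+0.02448j
Node n2: branches {R1, R4, C2, R5, R6, R7, I1} → V_2 = 0.02643-0.0002219j
Node n3: branches {C1, V1} → V_3 = -2.534+0.02448j
Node n4: branches {R2, R4} → V_4 = 0.02642-0.0002218j
Node n5: branches {R3, R5, I1} → V_5 = 0.08898+0.006312j
Source currents: i(V1)=-4.645e-05-0.004808j

-4.036e-05-0.004808j A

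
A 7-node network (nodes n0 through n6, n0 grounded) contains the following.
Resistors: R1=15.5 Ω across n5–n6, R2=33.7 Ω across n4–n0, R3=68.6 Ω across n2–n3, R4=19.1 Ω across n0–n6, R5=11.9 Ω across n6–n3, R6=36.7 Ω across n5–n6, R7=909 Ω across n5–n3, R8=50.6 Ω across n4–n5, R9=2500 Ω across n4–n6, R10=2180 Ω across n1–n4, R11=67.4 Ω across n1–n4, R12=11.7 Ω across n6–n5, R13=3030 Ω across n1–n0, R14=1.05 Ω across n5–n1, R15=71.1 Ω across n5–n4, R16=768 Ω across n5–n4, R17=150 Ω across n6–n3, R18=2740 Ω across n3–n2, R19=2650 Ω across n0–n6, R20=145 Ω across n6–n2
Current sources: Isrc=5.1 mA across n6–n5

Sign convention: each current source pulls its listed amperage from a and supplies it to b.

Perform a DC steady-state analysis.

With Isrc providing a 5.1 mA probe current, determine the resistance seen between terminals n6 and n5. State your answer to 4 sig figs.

MNA unknowns: 6 node voltages V₁..V_6
R1: Y=0.06452 on G[5,6]
R2: Y=0.02967 on G[4,0]
R3: Y=0.01458 on G[2,3]
R4: Y=0.05236 on G[0,6]
R5: Y=0.08403 on G[6,3]
R6: Y=0.02725 on G[5,6]
R7: Y=0.001100 on G[5,3]
R8: Y=0.01976 on G[4,5]
R9: Y=0.0004000 on G[4,6]
R10: Y=0.0004587 on G[1,4]
R11: Y=0.01484 on G[1,4]
R12: Y=0.08547 on G[6,5]
R13: Y=0.0003300 on G[1,0]
R14: Y=0.9524 on G[5,1]
R15: Y=0.01406 on G[5,4]
R16: Y=0.001302 on G[5,4]
R17: Y=0.006667 on G[6,3]
R18: Y=0.0003650 on G[3,2]
R19: Y=0.0003774 on G[0,6]
R20: Y=0.006897 on G[6,2]
Isrc: z[6]−=0.0051, z[5]+=0.0051
solve → V1=0.01940, V2=-0.006764, V3=-0.006669, V4=0.01217, V5=0.01952, V6=-0.006971

R_eq = 5.195 Ω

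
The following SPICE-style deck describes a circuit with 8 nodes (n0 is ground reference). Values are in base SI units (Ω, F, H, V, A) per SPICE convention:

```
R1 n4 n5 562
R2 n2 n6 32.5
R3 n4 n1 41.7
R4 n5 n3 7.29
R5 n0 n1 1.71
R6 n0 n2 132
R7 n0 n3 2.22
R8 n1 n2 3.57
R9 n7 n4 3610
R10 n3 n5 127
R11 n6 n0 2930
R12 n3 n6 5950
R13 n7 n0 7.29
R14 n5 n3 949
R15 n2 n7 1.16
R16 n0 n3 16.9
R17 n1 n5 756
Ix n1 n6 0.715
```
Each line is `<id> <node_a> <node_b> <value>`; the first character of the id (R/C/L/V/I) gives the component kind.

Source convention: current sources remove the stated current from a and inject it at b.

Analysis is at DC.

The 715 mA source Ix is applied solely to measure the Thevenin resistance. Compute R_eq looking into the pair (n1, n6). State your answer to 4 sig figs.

R_eq = 34.50 Ω

Element admittances at DC:
  Y(R1) = 0.001779 S between n4,n5
  Y(R2) = 0.03077 S between n2,n6
  Y(R3) = 0.02398 S between n4,n1
  Y(R4) = 0.1372 S between n5,n3
  Y(R5) = 0.5848 S between n0,n1
  Y(R6) = 0.007576 S between n0,n2
  Y(R7) = 0.4505 S between n0,n3
  Y(R8) = 0.2801 S between n1,n2
  Y(R9) = 0.0002770 S between n7,n4
  Y(R10) = 0.007874 S between n3,n5
  Y(R11) = 0.0003413 S between n6,n0
  Y(R12) = 0.0001681 S between n3,n6
  Y(R13) = 0.1372 S between n7,n0
  Y(R14) = 0.001054 S between n5,n3
  Y(R15) = 0.8621 S between n2,n7
  Y(R16) = 0.05917 S between n0,n3
  Y(R17) = 0.001323 S between n1,n5
  Ix: injects 0.715 A into n6 (from n1)
Assemble and solve the 7×7 MNA system:
  V(n1)=-0.3411  V(n2)=1.494  V(n3)=0.006091  V(n4)=-0.3005  V(n5)=-0.0006442  V(n6)=24.33  V(n7)=1.289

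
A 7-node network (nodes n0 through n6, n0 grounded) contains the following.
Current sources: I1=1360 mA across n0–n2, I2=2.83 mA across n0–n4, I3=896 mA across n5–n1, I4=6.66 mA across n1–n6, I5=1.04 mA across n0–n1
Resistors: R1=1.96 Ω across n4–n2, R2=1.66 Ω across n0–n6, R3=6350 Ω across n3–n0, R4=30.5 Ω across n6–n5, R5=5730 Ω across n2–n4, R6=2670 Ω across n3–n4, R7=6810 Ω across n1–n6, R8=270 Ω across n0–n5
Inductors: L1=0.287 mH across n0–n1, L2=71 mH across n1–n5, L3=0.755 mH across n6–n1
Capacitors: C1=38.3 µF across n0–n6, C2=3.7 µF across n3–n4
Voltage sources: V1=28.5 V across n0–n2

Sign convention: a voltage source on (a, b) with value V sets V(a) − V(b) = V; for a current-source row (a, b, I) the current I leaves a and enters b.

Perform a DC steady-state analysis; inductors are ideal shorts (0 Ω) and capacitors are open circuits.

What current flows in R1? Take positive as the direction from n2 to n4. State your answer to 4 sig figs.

Apply KCL at each of the 6 non-ground nodes and solve the resulting linear system.
Node n1: branches {I3, L1, I4, L2, L3, I5, R7} → V_1 = 0.000
Node n2: branches {I1, R1, R5, V1} → V_2 = -28.50
Node n3: branches {R3, R6, C2} → V_3 = -20.06
Node n4: branches {I2, R1, R5, R6, C2} → V_4 = -28.49
Node n5: branches {I3, R4, L2, R8} → V_5 = 0.000
Node n6: branches {R2, I4, R4, C1, L3, R7} → V_6 = 0.000
Source currents: i(L1)=-0.001040, i(L2)=0.8960, i(L3)=0.006660, i(V1)=-1.366

-0.005986 A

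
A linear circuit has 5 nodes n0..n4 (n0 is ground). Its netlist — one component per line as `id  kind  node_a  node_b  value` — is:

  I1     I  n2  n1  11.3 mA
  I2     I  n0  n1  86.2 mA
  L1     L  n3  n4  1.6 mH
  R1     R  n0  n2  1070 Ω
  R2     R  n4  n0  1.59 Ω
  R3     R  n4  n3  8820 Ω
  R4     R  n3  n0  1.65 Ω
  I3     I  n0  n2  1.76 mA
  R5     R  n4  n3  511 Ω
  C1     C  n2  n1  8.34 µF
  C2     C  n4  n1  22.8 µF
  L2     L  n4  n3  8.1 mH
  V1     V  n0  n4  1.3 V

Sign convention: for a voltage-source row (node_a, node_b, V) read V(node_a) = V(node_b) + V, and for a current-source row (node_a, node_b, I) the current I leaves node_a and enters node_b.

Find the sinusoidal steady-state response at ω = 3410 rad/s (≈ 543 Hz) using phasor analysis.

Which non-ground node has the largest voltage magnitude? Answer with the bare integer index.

1

Apply KCL at each of the 4 non-ground nodes and solve the resulting linear system.
Node n1: branches {I1, I2, C1, C2} → V_1 = -1.290-1.147j
Node n2: branches {I1, R1, I3, C1} → V_2 = -1.262-0.8525j
Node n3: branches {L1, R3, R4, R5, L2} → V_3 = -0.1537+0.4137j
Node n4: branches {L1, R2, R3, R5, C2, L2, V1} → V_4 = -1.300+0.000j
Source currents: i(V1)=-0.9999+0.2499j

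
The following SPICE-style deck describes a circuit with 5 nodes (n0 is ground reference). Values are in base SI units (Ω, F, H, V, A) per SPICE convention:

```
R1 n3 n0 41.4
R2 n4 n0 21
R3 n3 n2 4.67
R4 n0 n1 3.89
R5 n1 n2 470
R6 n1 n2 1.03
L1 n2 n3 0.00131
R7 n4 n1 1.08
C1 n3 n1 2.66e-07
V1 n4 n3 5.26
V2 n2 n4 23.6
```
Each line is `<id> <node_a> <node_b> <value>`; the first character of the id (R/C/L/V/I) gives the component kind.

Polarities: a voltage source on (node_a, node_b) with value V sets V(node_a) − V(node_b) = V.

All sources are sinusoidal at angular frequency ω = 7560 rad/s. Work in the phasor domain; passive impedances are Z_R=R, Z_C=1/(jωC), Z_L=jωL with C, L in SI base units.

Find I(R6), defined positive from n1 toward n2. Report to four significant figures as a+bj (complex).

MNA unknowns: 4 node voltages V₁..V_4 plus 2 source currents (V1, V2)
R1: Y=0.02415+0.000j on G[3,0]
R2: Y=0.04762+0.000j on G[4,0]
R3: Y=0.2141+0.000j on G[3,2]
R4: Y=0.2571+0.000j on G[0,1]
R5: Y=0.002128+0.000j on G[1,2]
R6: Y=0.9709+0.000j on G[1,2]
L1: Y=0.000-0.1010j on G[2,3]
R7: Y=0.9259+0.000j on G[4,1]
C1: Y=0.000+0.002011j on G[3,1]
V1: row V4−V3=5.26, i_V1 at 4,3
V2: row V2−V4=23.6, i_V2 at 2,4
solve → V1=2.939-0.003806j, V2=14.84+0.01363j, V3=-14.02+0.01363j, V4=-8.756+0.01363j
aux → i_V1=-6.518+2.880j, i_V2=-17.76+2.897j

-11.56-0.01693j A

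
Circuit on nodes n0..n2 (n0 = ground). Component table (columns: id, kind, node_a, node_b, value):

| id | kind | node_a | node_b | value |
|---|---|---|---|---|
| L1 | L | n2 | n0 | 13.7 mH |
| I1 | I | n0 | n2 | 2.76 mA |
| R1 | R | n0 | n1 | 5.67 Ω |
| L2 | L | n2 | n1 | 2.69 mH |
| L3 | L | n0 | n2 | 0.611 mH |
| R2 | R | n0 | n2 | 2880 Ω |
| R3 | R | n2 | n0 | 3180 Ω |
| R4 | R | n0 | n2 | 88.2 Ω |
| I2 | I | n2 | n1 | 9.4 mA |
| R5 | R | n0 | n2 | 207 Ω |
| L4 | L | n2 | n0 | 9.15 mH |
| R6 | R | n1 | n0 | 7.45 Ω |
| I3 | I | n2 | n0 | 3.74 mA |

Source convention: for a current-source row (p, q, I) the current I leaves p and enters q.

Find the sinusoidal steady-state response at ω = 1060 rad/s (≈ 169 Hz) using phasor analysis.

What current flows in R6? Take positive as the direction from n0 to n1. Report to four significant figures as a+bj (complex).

Apply KCL at each of the 2 non-ground nodes and solve the resulting linear system.
Node n1: branches {R1, L2, I2, R6} → V_1 = 0.01306+0.01228j
Node n2: branches {L1, I1, L2, L3, R2, R3, R4, I2, R5, L4, I3} → V_2 = 0.002193-0.002957j

-0.001754-0.001648j A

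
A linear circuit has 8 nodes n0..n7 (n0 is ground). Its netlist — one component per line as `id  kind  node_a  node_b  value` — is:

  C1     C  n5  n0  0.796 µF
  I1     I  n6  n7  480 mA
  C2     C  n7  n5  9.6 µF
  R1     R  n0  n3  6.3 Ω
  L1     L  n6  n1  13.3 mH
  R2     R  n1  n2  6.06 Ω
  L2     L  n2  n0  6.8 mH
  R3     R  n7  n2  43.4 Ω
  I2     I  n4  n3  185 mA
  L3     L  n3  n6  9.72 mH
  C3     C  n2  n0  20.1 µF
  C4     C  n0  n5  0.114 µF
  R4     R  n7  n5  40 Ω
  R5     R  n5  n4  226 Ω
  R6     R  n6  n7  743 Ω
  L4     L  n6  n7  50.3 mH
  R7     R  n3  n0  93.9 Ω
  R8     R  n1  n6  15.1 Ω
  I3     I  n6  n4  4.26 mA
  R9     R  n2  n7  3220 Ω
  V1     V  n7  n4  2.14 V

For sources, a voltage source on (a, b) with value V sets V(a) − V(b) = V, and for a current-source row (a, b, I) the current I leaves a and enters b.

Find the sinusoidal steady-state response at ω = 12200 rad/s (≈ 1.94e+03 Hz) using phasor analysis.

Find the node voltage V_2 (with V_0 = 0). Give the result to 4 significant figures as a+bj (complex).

Apply KCL at each of the 7 non-ground nodes and solve the resulting linear system.
Node n1: branches {L1, R2, R8} → V_1 = -3.439+0.04861j
Node n2: branches {R2, L2, R3, C3, R9} → V_2 = -0.8153+0.7870j
Node n3: branches {R1, I2, L3, R7} → V_3 = 0.9473+0.5326j
Node n4: branches {I2, R5, I3, V1} → V_4 = 7.725-2.136j
Node n5: branches {C1, C2, C4, R4, R5} → V_5 = 8.997-2.076j
Node n6: branches {I1, L1, L3, R6, L4, R8, I3} → V_6 = -9.750-2.379j
Node n7: branches {I1, C2, R3, R4, R6, L4, R9, V1} → V_7 = 9.865-2.136j
Source currents: i(V1)=0.1751-0.0002638j

-0.8153+0.7870j V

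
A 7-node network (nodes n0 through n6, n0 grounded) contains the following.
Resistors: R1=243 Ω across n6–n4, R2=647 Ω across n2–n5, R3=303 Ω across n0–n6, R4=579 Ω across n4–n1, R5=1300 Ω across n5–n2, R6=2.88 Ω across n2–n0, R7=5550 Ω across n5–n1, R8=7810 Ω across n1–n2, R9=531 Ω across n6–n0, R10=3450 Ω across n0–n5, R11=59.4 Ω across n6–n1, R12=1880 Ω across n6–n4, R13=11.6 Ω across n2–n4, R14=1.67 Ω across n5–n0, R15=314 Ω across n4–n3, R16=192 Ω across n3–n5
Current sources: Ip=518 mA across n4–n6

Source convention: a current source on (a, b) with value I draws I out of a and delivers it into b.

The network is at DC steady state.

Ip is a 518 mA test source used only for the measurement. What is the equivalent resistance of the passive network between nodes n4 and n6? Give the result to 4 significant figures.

Apply KCL at each of the 6 non-ground nodes and solve the resulting linear system.
Node n1: branches {R4, R7, R8, R11} → V_1 = 37.82
Node n2: branches {R2, R5, R6, R8, R13} → V_2 = -0.6348
Node n3: branches {R15, R16} → V_3 = -1.240
Node n4: branches {R1, R4, R12, R13, R15, Ip} → V_4 = -3.266
Node n5: branches {R2, R5, R7, R10, R14, R16} → V_5 = -0.001837
Node n6: branches {R1, R3, R9, R11, R12, Ip} → V_6 = 42.74

R_eq = 88.81 Ω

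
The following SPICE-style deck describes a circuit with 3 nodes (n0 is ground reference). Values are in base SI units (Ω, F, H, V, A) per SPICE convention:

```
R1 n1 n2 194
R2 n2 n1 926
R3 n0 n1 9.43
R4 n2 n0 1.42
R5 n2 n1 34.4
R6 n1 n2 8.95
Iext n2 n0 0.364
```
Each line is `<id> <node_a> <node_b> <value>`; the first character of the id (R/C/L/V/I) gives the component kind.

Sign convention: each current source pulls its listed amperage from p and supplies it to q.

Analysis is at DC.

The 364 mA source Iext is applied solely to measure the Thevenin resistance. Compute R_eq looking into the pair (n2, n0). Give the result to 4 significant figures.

Apply KCL at each of the 2 non-ground nodes and solve the resulting linear system.
Node n1: branches {R1, R2, R3, R5, R6} → V_1 = -0.2761
Node n2: branches {R1, R2, R4, R5, R6, Iext} → V_2 = -0.4753

R_eq = 1.306 Ω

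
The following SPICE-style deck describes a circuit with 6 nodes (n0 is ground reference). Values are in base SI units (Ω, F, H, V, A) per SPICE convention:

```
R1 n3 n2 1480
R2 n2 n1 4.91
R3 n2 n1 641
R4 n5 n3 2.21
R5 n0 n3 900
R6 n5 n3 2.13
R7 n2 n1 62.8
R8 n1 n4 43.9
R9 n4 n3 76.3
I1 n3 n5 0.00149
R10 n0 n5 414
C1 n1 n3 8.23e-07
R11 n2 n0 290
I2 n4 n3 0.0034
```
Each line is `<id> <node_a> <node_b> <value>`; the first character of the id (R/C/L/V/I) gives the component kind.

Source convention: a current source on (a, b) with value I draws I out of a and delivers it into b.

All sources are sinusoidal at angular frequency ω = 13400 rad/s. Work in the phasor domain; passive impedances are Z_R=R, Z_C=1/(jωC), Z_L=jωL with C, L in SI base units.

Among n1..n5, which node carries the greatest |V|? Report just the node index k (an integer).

MNA unknowns: 5 node voltages V₁..V_5
R1: Y=0.0006757+0.000j on G[3,2]
R2: Y=0.2037+0.000j on G[2,1]
R3: Y=0.001560+0.000j on G[2,1]
R4: Y=0.4525+0.000j on G[5,3]
R5: Y=0.001111+0.000j on G[0,3]
R6: Y=0.4695+0.000j on G[5,3]
R7: Y=0.01592+0.000j on G[2,1]
R8: Y=0.02278+0.000j on G[1,4]
R9: Y=0.01311+0.000j on G[4,3]
I1: z[3]−=0.00149, z[5]+=0.00149
R10: Y=0.002415+0.000j on G[0,5]
C1: Y=0.000+0.01103j on G[1,3]
R11: Y=0.003448+0.000j on G[2,0]
I2: z[4]−=0.0034, z[3]+=0.0034
solve → V1=-0.05045+0.05137j, V2=-0.04939+0.05028j, V3=0.04727-0.04925j, V4=-0.1095+0.01462j, V5=0.04876-0.04912j

4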